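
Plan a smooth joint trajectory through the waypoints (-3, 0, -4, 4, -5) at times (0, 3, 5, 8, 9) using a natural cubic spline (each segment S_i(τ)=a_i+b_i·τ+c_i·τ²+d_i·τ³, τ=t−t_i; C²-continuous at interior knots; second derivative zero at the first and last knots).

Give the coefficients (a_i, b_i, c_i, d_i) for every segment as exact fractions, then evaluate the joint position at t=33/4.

Δ: Δ0=1, Δ1=-2, Δ2=8/3, Δ3=-9
row 1: diag=10, rhs=-18; c'=1/5, d'=-9/5
row 2: denom=10−2·1/5=48/5; d'=(28−2·-9/5)/(48/5)=79/24
row 3: denom=8−3·5/16=113/16; d'=(-70−3·79/24)/(113/16)=-1278/113
back: M3=-1278/113
back: M2=79/24−5/16·-1278/113=2314/339
back: M1=-9/5−1/5·2314/339=-1073/339
M: M0=0, M1=-1073/339, M2=2314/339, M3=-1278/113, M4=0
seg 0: a=-3, c=M0/2=0, d=(M1−M0)/(6·3)=-1073/6102, b=Δ0−h0·(2M0+M1)/6=1751/678
seg 1: a=0, c=M1/2=-1073/678, d=(M2−M1)/(6·2)=1129/1356, b=Δ1−h1·(2M1+M2)/6=-734/339
seg 2: a=-4, c=M2/2=1157/339, d=(M3−M2)/(6·3)=-3074/3051, b=Δ2−h2·(2M2+M3)/6=169/113
seg 3: a=4, c=M3/2=-639/113, d=(M4−M3)/(6·1)=213/113, b=Δ3−h3·(2M3+M4)/6=-591/113
t_q=33/4 → seg 3, τ=1/4; S=4+-591/113·τ+-639/113·τ²+213/113·τ³=17129/7232

  seg 0: a=-3 b=1751/678 c=0 d=-1073/6102
  seg 1: a=0 b=-734/339 c=-1073/678 d=1129/1356
  seg 2: a=-4 b=169/113 c=1157/339 d=-3074/3051
  seg 3: a=4 b=-591/113 c=-639/113 d=213/113
S(33/4) = 17129/7232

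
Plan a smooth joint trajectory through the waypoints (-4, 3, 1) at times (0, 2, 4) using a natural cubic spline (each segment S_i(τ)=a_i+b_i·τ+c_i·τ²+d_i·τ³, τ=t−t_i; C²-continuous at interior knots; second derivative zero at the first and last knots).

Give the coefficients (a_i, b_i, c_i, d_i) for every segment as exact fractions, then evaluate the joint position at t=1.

Δ: Δ0=7/2, Δ1=-1
row 1: diag=8, rhs=-27; c'=1/4, d'=-27/8
back: M1=-27/8
M: M0=0, M1=-27/8, M2=0
seg 0: a=-4, c=M0/2=0, d=(M1−M0)/(6·2)=-9/32, b=Δ0−h0·(2M0+M1)/6=37/8
seg 1: a=3, c=M1/2=-27/16, d=(M2−M1)/(6·2)=9/32, b=Δ1−h1·(2M1+M2)/6=5/4
t_q=1 → seg 0, τ=1; S=-4+37/8·τ+0·τ²+-9/32·τ³=11/32

  seg 0: a=-4 b=37/8 c=0 d=-9/32
  seg 1: a=3 b=5/4 c=-27/16 d=9/32
S(1) = 11/32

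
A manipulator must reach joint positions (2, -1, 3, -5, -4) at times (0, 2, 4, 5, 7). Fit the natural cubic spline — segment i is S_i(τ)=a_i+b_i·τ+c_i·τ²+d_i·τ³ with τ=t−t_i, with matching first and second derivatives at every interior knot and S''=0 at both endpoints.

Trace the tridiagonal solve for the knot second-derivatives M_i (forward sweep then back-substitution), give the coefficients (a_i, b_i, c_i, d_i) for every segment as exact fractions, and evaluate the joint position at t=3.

Δ: Δ0=-3/2, Δ1=2, Δ2=-8, Δ3=1/2
row 1: diag=8, rhs=21; c'=1/4, d'=21/8
row 2: denom=6−2·1/4=11/2; d'=(-60−2·21/8)/(11/2)=-261/22
row 3: denom=6−1·2/11=64/11; d'=(51−1·-261/22)/(64/11)=1383/128
back: M3=1383/128
back: M2=-261/22−2/11·1383/128=-885/64
back: M1=21/8−1/4·-885/64=1557/256
M: M0=0, M1=1557/256, M2=-885/64, M3=1383/128, M4=0
seg 0: a=2, c=M0/2=0, d=(M1−M0)/(6·2)=519/1024, b=Δ0−h0·(2M0+M1)/6=-903/256
seg 1: a=-1, c=M1/2=1557/512, d=(M2−M1)/(6·2)=-1699/1024, b=Δ1−h1·(2M1+M2)/6=327/128
seg 2: a=3, c=M2/2=-885/128, d=(M3−M2)/(6·1)=1051/256, b=Δ2−h2·(2M2+M3)/6=-1329/256
seg 3: a=-5, c=M3/2=1383/256, d=(M4−M3)/(6·2)=-461/512, b=Δ3−h3·(2M3+M4)/6=-429/64
t_q=3 → seg 1, τ=1; S=-1+327/128·τ+1557/512·τ²+-1699/1024·τ³=3007/1024

  seg 0: a=2 b=-903/256 c=0 d=519/1024
  seg 1: a=-1 b=327/128 c=1557/512 d=-1699/1024
  seg 2: a=3 b=-1329/256 c=-885/128 d=1051/256
  seg 3: a=-5 b=-429/64 c=1383/256 d=-461/512
S(3) = 3007/1024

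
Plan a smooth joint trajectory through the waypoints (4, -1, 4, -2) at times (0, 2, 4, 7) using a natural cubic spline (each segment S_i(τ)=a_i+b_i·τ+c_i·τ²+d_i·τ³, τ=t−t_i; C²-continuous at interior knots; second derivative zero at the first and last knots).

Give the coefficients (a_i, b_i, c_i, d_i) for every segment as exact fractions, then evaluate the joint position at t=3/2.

Δ: Δ0=-5/2, Δ1=5/2, Δ2=-2
row 1: diag=8, rhs=30; c'=1/4, d'=15/4
row 2: denom=10−2·1/4=19/2; d'=(-27−2·15/4)/(19/2)=-69/19
back: M2=-69/19
back: M1=15/4−1/4·-69/19=177/38
M: M0=0, M1=177/38, M2=-69/19, M3=0
seg 0: a=4, c=M0/2=0, d=(M1−M0)/(6·2)=59/152, b=Δ0−h0·(2M0+M1)/6=-77/19
seg 1: a=-1, c=M1/2=177/76, d=(M2−M1)/(6·2)=-105/152, b=Δ1−h1·(2M1+M2)/6=23/38
seg 2: a=4, c=M2/2=-69/38, d=(M3−M2)/(6·3)=23/114, b=Δ2−h2·(2M2+M3)/6=31/19
t_q=3/2 → seg 0, τ=3/2; S=4+-77/19·τ+0·τ²+59/152·τ³=-935/1216

  seg 0: a=4 b=-77/19 c=0 d=59/152
  seg 1: a=-1 b=23/38 c=177/76 d=-105/152
  seg 2: a=4 b=31/19 c=-69/38 d=23/114
S(3/2) = -935/1216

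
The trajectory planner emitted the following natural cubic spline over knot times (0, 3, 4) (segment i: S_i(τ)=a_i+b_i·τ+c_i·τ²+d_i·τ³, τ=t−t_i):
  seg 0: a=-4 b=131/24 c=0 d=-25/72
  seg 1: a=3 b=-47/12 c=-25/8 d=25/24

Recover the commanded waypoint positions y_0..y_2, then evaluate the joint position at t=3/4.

y_0 = S_0(0) = a_0 = -4
y_1 = S_1(0) = a_1 = 3
y_2 = S_1(1) = -3
t_q=3/4 is in segment 0 (τ=3/4); S_0(τ)=-27/512

y_0=-4 y_1=3 y_2=-3
S(3/4) = -27/512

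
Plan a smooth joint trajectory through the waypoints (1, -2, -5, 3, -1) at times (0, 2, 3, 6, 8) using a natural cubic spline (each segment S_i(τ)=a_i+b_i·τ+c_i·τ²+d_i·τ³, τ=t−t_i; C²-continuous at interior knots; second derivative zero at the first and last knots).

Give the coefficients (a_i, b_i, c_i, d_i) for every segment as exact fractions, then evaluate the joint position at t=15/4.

  seg 0: a=1 b=-809/1248 c=0 d=-1063/4992
  seg 1: a=-2 b=-1999/624 c=-1063/832 d=3697/2496
  seg 2: a=-5 b=-3283/2496 c=1317/416 d=-353/576
  seg 3: a=3 b=707/624 c=-1955/832 d=1955/4992
S(15/4) = -237711/53248

Δ: Δ0=-3/2, Δ1=-3, Δ2=8/3, Δ3=-2
row 1: diag=6, rhs=-9; c'=1/6, d'=-3/2
row 2: denom=8−1·1/6=47/6; d'=(34−1·-3/2)/(47/6)=213/47
row 3: denom=10−3·18/47=416/47; d'=(-28−3·213/47)/(416/47)=-1955/416
back: M3=-1955/416
back: M2=213/47−18/47·-1955/416=1317/208
back: M1=-3/2−1/6·1317/208=-1063/416
M: M0=0, M1=-1063/416, M2=1317/208, M3=-1955/416, M4=0
seg 0: a=1, c=M0/2=0, d=(M1−M0)/(6·2)=-1063/4992, b=Δ0−h0·(2M0+M1)/6=-809/1248
seg 1: a=-2, c=M1/2=-1063/832, d=(M2−M1)/(6·1)=3697/2496, b=Δ1−h1·(2M1+M2)/6=-1999/624
seg 2: a=-5, c=M2/2=1317/416, d=(M3−M2)/(6·3)=-353/576, b=Δ2−h2·(2M2+M3)/6=-3283/2496
seg 3: a=3, c=M3/2=-1955/832, d=(M4−M3)/(6·2)=1955/4992, b=Δ3−h3·(2M3+M4)/6=707/624
t_q=15/4 → seg 2, τ=3/4; S=-5+-3283/2496·τ+1317/416·τ²+-353/576·τ³=-237711/53248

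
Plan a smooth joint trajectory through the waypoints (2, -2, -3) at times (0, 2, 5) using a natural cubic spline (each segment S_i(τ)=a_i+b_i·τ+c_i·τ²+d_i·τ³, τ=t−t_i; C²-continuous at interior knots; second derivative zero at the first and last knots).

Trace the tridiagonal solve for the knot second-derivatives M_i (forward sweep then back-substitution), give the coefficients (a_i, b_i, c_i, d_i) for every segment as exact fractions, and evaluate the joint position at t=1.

  seg 0: a=2 b=-7/3 c=0 d=1/12
  seg 1: a=-2 b=-4/3 c=1/2 d=-1/18
S(1) = -1/4

Δ: Δ0=-2, Δ1=-1/3
row 1: diag=10, rhs=10; c'=3/10, d'=1
back: M1=1
M: M0=0, M1=1, M2=0
seg 0: a=2, c=M0/2=0, d=(M1−M0)/(6·2)=1/12, b=Δ0−h0·(2M0+M1)/6=-7/3
seg 1: a=-2, c=M1/2=1/2, d=(M2−M1)/(6·3)=-1/18, b=Δ1−h1·(2M1+M2)/6=-4/3
t_q=1 → seg 0, τ=1; S=2+-7/3·τ+0·τ²+1/12·τ³=-1/4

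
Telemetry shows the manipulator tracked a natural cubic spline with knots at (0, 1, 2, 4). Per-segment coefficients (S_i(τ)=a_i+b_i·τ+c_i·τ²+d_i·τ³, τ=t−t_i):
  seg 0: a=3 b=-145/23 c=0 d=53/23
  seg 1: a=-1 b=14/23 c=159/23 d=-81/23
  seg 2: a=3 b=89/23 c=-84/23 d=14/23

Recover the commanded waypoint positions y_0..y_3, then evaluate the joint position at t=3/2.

y_0=3 y_1=-1 y_2=3 y_3=1
S(3/2) = 109/184

y_0 = S_0(0) = a_0 = 3
y_1 = S_1(0) = a_1 = -1
y_2 = S_2(0) = a_2 = 3
y_3 = S_2(2) = 1
t_q=3/2 is in segment 1 (τ=1/2); S_1(τ)=109/184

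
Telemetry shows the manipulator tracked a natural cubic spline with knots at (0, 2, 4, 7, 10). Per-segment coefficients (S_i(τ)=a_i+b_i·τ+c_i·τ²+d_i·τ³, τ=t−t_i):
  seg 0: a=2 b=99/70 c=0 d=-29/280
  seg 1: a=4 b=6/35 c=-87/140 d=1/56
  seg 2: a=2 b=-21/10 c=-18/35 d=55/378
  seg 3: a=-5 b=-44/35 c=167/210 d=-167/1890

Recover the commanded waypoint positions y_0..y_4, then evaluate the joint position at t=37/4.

y_0=2 y_1=4 y_2=2 y_3=-5 y_4=-4
S(37/4) = -4309/896

y_0 = S_0(0) = a_0 = 2
y_1 = S_1(0) = a_1 = 4
y_2 = S_2(0) = a_2 = 2
y_3 = S_3(0) = a_3 = -5
y_4 = S_3(3) = -4
t_q=37/4 is in segment 3 (τ=9/4); S_3(τ)=-4309/896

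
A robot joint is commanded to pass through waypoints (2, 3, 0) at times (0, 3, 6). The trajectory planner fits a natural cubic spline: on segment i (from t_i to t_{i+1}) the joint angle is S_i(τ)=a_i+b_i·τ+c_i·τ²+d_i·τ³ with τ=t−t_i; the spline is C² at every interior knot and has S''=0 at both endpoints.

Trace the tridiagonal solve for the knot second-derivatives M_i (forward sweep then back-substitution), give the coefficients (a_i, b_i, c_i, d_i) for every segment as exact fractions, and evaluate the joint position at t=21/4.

Δ: Δ0=1/3, Δ1=-1
row 1: diag=12, rhs=-8; c'=1/4, d'=-2/3
back: M1=-2/3
M: M0=0, M1=-2/3, M2=0
seg 0: a=2, c=M0/2=0, d=(M1−M0)/(6·3)=-1/27, b=Δ0−h0·(2M0+M1)/6=2/3
seg 1: a=3, c=M1/2=-1/3, d=(M2−M1)/(6·3)=1/27, b=Δ1−h1·(2M1+M2)/6=-1/3
t_q=21/4 → seg 1, τ=9/4; S=3+-1/3·τ+-1/3·τ²+1/27·τ³=63/64

  seg 0: a=2 b=2/3 c=0 d=-1/27
  seg 1: a=3 b=-1/3 c=-1/3 d=1/27
S(21/4) = 63/64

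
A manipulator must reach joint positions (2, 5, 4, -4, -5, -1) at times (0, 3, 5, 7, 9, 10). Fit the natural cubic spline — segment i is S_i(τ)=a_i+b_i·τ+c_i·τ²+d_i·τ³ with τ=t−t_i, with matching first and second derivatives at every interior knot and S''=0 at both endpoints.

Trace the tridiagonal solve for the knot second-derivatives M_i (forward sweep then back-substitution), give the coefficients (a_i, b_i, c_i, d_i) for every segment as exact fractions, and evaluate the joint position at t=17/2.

  seg 0: a=2 b=439/388 c=0 d=-17/1164
  seg 1: a=5 b=143/194 c=-51/388 d=-189/776
  seg 2: a=4 b=-263/97 c=-309/194 d=46/97
  seg 3: a=-4 b=-329/97 c=243/194 d=75/776
  seg 4: a=-5 b=539/194 c=711/388 d=-237/388
S(17/2) = -36895/6208

Δ: Δ0=1, Δ1=-1/2, Δ2=-4, Δ3=-1/2, Δ4=4
row 1: diag=10, rhs=-9; c'=1/5, d'=-9/10
row 2: denom=8−2·1/5=38/5; d'=(-21−2·-9/10)/(38/5)=-48/19
row 3: denom=8−2·5/19=142/19; d'=(21−2·-48/19)/(142/19)=495/142
row 4: denom=6−2·19/71=388/71; d'=(27−2·495/142)/(388/71)=711/194
back: M4=711/194
back: M3=495/142−19/71·711/194=243/97
back: M2=-48/19−5/19·243/97=-309/97
back: M1=-9/10−1/5·-309/97=-51/194
M: M0=0, M1=-51/194, M2=-309/97, M3=243/97, M4=711/194, M5=0
seg 0: a=2, c=M0/2=0, d=(M1−M0)/(6·3)=-17/1164, b=Δ0−h0·(2M0+M1)/6=439/388
seg 1: a=5, c=M1/2=-51/388, d=(M2−M1)/(6·2)=-189/776, b=Δ1−h1·(2M1+M2)/6=143/194
seg 2: a=4, c=M2/2=-309/194, d=(M3−M2)/(6·2)=46/97, b=Δ2−h2·(2M2+M3)/6=-263/97
seg 3: a=-4, c=M3/2=243/194, d=(M4−M3)/(6·2)=75/776, b=Δ3−h3·(2M3+M4)/6=-329/97
seg 4: a=-5, c=M4/2=711/388, d=(M5−M4)/(6·1)=-237/388, b=Δ4−h4·(2M4+M5)/6=539/194
t_q=17/2 → seg 3, τ=3/2; S=-4+-329/97·τ+243/194·τ²+75/776·τ³=-36895/6208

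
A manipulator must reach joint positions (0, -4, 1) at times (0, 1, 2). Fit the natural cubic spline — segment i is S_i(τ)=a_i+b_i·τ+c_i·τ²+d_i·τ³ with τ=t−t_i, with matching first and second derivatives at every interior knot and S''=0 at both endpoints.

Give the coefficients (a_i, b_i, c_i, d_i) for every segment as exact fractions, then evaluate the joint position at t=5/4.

Δ: Δ0=-4, Δ1=5
row 1: diag=4, rhs=54; c'=1/4, d'=27/2
back: M1=27/2
M: M0=0, M1=27/2, M2=0
seg 0: a=0, c=M0/2=0, d=(M1−M0)/(6·1)=9/4, b=Δ0−h0·(2M0+M1)/6=-25/4
seg 1: a=-4, c=M1/2=27/4, d=(M2−M1)/(6·1)=-9/4, b=Δ1−h1·(2M1+M2)/6=1/2
t_q=5/4 → seg 1, τ=1/4; S=-4+1/2·τ+27/4·τ²+-9/4·τ³=-893/256

  seg 0: a=0 b=-25/4 c=0 d=9/4
  seg 1: a=-4 b=1/2 c=27/4 d=-9/4
S(5/4) = -893/256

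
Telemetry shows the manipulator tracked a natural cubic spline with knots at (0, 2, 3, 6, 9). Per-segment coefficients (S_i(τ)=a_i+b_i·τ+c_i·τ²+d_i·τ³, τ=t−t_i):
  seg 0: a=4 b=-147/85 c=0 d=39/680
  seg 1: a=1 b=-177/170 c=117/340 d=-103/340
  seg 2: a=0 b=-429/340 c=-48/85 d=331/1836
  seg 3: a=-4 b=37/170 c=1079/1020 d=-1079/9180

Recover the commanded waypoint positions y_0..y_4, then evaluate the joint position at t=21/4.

y_0=4 y_1=1 y_2=0 y_3=-4 y_4=3
S(21/4) = -79299/21760

y_0 = S_0(0) = a_0 = 4
y_1 = S_1(0) = a_1 = 1
y_2 = S_2(0) = a_2 = 0
y_3 = S_3(0) = a_3 = -4
y_4 = S_3(3) = 3
t_q=21/4 is in segment 2 (τ=9/4); S_2(τ)=-79299/21760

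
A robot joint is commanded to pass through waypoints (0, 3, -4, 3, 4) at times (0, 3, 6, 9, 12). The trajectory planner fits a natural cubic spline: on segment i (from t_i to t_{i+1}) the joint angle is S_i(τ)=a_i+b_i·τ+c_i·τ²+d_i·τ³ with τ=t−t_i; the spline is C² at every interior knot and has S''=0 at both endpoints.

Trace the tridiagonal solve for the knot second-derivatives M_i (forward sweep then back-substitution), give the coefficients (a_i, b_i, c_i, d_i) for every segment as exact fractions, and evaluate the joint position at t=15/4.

Δ: Δ0=1, Δ1=-7/3, Δ2=7/3, Δ3=1/3
row 1: diag=12, rhs=-20; c'=1/4, d'=-5/3
row 2: denom=12−3·1/4=45/4; d'=(28−3·-5/3)/(45/4)=44/15
row 3: denom=12−3·4/15=56/5; d'=(-12−3·44/15)/(56/5)=-13/7
back: M3=-13/7
back: M2=44/15−4/15·-13/7=24/7
back: M1=-5/3−1/4·24/7=-53/21
M: M0=0, M1=-53/21, M2=24/7, M3=-13/7, M4=0
seg 0: a=0, c=M0/2=0, d=(M1−M0)/(6·3)=-53/378, b=Δ0−h0·(2M0+M1)/6=95/42
seg 1: a=3, c=M1/2=-53/42, d=(M2−M1)/(6·3)=125/378, b=Δ1−h1·(2M1+M2)/6=-32/21
seg 2: a=-4, c=M2/2=12/7, d=(M3−M2)/(6·3)=-37/126, b=Δ2−h2·(2M2+M3)/6=-1/6
seg 3: a=3, c=M3/2=-13/14, d=(M4−M3)/(6·3)=13/126, b=Δ3−h3·(2M3+M4)/6=46/21
t_q=15/4 → seg 1, τ=3/4; S=3+-32/21·τ+-53/42·τ²+125/378·τ³=1153/896

  seg 0: a=0 b=95/42 c=0 d=-53/378
  seg 1: a=3 b=-32/21 c=-53/42 d=125/378
  seg 2: a=-4 b=-1/6 c=12/7 d=-37/126
  seg 3: a=3 b=46/21 c=-13/14 d=13/126
S(15/4) = 1153/896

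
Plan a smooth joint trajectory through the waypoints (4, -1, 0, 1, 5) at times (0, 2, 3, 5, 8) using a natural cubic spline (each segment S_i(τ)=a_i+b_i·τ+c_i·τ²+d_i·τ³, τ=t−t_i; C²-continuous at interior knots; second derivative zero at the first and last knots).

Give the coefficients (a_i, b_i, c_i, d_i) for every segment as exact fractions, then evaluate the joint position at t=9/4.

Δ: Δ0=-5/2, Δ1=1, Δ2=1/2, Δ3=4/3
row 1: diag=6, rhs=21; c'=1/6, d'=7/2
row 2: denom=6−1·1/6=35/6; d'=(-3−1·7/2)/(35/6)=-39/35
row 3: denom=10−2·12/35=326/35; d'=(5−2·-39/35)/(326/35)=253/326
back: M3=253/326
back: M2=-39/35−12/35·253/326=-225/163
back: M1=7/2−1/6·-225/163=608/163
M: M0=0, M1=608/163, M2=-225/163, M3=253/326, M4=0
seg 0: a=4, c=M0/2=0, d=(M1−M0)/(6·2)=152/489, b=Δ0−h0·(2M0+M1)/6=-3661/978
seg 1: a=-1, c=M1/2=304/163, d=(M2−M1)/(6·1)=-833/978, b=Δ1−h1·(2M1+M2)/6=-13/978
seg 2: a=0, c=M2/2=-225/326, d=(M3−M2)/(6·2)=703/3912, b=Δ2−h2·(2M2+M3)/6=568/489
seg 3: a=1, c=M3/2=253/652, d=(M4−M3)/(6·3)=-253/5868, b=Δ3−h3·(2M3+M4)/6=545/978
t_q=9/4 → seg 1, τ=1/4; S=-1+-13/978·τ+304/163·τ²+-833/978·τ³=-18779/20864

  seg 0: a=4 b=-3661/978 c=0 d=152/489
  seg 1: a=-1 b=-13/978 c=304/163 d=-833/978
  seg 2: a=0 b=568/489 c=-225/326 d=703/3912
  seg 3: a=1 b=545/978 c=253/652 d=-253/5868
S(9/4) = -18779/20864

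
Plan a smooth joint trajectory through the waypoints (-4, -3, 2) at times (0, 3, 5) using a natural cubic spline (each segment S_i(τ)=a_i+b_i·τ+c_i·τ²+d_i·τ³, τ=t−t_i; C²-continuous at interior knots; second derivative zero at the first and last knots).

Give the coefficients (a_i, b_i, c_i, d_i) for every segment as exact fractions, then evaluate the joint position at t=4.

  seg 0: a=-4 b=-19/60 c=0 d=13/180
  seg 1: a=-3 b=49/30 c=13/20 d=-13/120
S(4) = -33/40

Δ: Δ0=1/3, Δ1=5/2
row 1: diag=10, rhs=13; c'=1/5, d'=13/10
back: M1=13/10
M: M0=0, M1=13/10, M2=0
seg 0: a=-4, c=M0/2=0, d=(M1−M0)/(6·3)=13/180, b=Δ0−h0·(2M0+M1)/6=-19/60
seg 1: a=-3, c=M1/2=13/20, d=(M2−M1)/(6·2)=-13/120, b=Δ1−h1·(2M1+M2)/6=49/30
t_q=4 → seg 1, τ=1; S=-3+49/30·τ+13/20·τ²+-13/120·τ³=-33/40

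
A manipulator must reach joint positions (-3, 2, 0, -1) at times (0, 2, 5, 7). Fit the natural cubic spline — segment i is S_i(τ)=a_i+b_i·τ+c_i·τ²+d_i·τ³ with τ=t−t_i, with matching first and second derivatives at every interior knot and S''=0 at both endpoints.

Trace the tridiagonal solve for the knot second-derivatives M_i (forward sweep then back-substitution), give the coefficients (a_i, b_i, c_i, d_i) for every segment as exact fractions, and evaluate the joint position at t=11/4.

Δ: Δ0=5/2, Δ1=-2/3, Δ2=-1/2
row 1: diag=10, rhs=-19; c'=3/10, d'=-19/10
row 2: denom=10−3·3/10=91/10; d'=(1−3·-19/10)/(91/10)=67/91
back: M2=67/91
back: M1=-19/10−3/10·67/91=-193/91
M: M0=0, M1=-193/91, M2=67/91, M3=0
seg 0: a=-3, c=M0/2=0, d=(M1−M0)/(6·2)=-193/1092, b=Δ0−h0·(2M0+M1)/6=1751/546
seg 1: a=2, c=M1/2=-193/182, d=(M2−M1)/(6·3)=10/63, b=Δ1−h1·(2M1+M2)/6=593/546
seg 2: a=0, c=M2/2=67/182, d=(M3−M2)/(6·2)=-67/1092, b=Δ2−h2·(2M2+M3)/6=-541/546
t_q=11/4 → seg 1, τ=3/4; S=2+593/546·τ+-193/182·τ²+10/63·τ³=3327/1456

  seg 0: a=-3 b=1751/546 c=0 d=-193/1092
  seg 1: a=2 b=593/546 c=-193/182 d=10/63
  seg 2: a=0 b=-541/546 c=67/182 d=-67/1092
S(11/4) = 3327/1456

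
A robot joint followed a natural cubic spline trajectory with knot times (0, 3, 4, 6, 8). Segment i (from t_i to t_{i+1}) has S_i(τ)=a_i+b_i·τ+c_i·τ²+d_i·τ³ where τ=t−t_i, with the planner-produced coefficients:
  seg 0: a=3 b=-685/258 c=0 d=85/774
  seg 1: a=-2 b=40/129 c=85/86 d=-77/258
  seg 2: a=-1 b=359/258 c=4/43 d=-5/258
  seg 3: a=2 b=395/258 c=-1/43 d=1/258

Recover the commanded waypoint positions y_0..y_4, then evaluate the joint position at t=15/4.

y_0=3 y_1=-2 y_2=-1 y_3=2 y_4=5
S(15/4) = -7361/5504

y_0 = S_0(0) = a_0 = 3
y_1 = S_1(0) = a_1 = -2
y_2 = S_2(0) = a_2 = -1
y_3 = S_3(0) = a_3 = 2
y_4 = S_3(2) = 5
t_q=15/4 is in segment 1 (τ=3/4); S_1(τ)=-7361/5504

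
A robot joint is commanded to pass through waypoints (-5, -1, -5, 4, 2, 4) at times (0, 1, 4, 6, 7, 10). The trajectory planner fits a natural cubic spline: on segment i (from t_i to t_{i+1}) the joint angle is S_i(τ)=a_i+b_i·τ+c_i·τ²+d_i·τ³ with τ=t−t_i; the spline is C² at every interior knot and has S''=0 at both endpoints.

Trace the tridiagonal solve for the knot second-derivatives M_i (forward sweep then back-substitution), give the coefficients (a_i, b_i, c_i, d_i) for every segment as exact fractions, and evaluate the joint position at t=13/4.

  seg 0: a=-5 b=31621/6162 c=0 d=-6973/6162
  seg 1: a=-1 b=5351/3081 c=-6973/2054 d=4871/6162
  seg 2: a=-5 b=1285/474 c=3820/1027 d=-4352/3081
  seg 3: a=4 b=3937/6162 c=-4884/1027 d=13043/6162
  seg 4: a=2 b=-7771/3081 c=3275/2054 d=-3275/18486
S(13/4) = -693359/131456

Δ: Δ0=4, Δ1=-4/3, Δ2=9/2, Δ3=-2, Δ4=2/3
row 1: diag=8, rhs=-32; c'=3/8, d'=-4
row 2: denom=10−3·3/8=71/8; d'=(35−3·-4)/(71/8)=376/71
row 3: denom=6−2·16/71=394/71; d'=(-39−2·376/71)/(394/71)=-3521/394
row 4: denom=8−1·71/394=3081/394; d'=(16−1·-3521/394)/(3081/394)=3275/1027
back: M4=3275/1027
back: M3=-3521/394−71/394·3275/1027=-9768/1027
back: M2=376/71−16/71·-9768/1027=7640/1027
back: M1=-4−3/8·7640/1027=-6973/1027
M: M0=0, M1=-6973/1027, M2=7640/1027, M3=-9768/1027, M4=3275/1027, M5=0
seg 0: a=-5, c=M0/2=0, d=(M1−M0)/(6·1)=-6973/6162, b=Δ0−h0·(2M0+M1)/6=31621/6162
seg 1: a=-1, c=M1/2=-6973/2054, d=(M2−M1)/(6·3)=4871/6162, b=Δ1−h1·(2M1+M2)/6=5351/3081
seg 2: a=-5, c=M2/2=3820/1027, d=(M3−M2)/(6·2)=-4352/3081, b=Δ2−h2·(2M2+M3)/6=1285/474
seg 3: a=4, c=M3/2=-4884/1027, d=(M4−M3)/(6·1)=13043/6162, b=Δ3−h3·(2M3+M4)/6=3937/6162
seg 4: a=2, c=M4/2=3275/2054, d=(M5−M4)/(6·3)=-3275/18486, b=Δ4−h4·(2M4+M5)/6=-7771/3081
t_q=13/4 → seg 1, τ=9/4; S=-1+5351/3081·τ+-6973/2054·τ²+4871/6162·τ³=-693359/131456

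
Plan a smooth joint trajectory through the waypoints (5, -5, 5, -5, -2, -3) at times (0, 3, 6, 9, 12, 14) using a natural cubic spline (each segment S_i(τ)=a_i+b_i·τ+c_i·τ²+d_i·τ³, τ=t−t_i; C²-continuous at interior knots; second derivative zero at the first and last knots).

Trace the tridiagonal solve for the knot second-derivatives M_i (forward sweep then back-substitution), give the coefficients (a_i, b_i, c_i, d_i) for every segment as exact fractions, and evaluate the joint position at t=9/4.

Δ: Δ0=-10/3, Δ1=10/3, Δ2=-10/3, Δ3=1, Δ4=-1/2
row 1: diag=12, rhs=40; c'=1/4, d'=10/3
row 2: denom=12−3·1/4=45/4; d'=(-40−3·10/3)/(45/4)=-40/9
row 3: denom=12−3·4/15=56/5; d'=(26−3·-40/9)/(56/5)=295/84
row 4: denom=10−3·15/56=515/56; d'=(-9−3·295/84)/(515/56)=-1094/515
back: M4=-1094/515
back: M3=295/84−15/56·-1094/515=1261/309
back: M2=-40/9−4/15·1261/309=-8548/1545
back: M1=10/3−1/4·-8548/1545=2429/515
M: M0=0, M1=2429/515, M2=-8548/1545, M3=1261/309, M4=-1094/515, M5=0
seg 0: a=5, c=M0/2=0, d=(M1−M0)/(6·3)=2429/9270, b=Δ0−h0·(2M0+M1)/6=-17587/3090
seg 1: a=-5, c=M1/2=2429/1030, d=(M2−M1)/(6·3)=-3167/5562, b=Δ1−h1·(2M1+M2)/6=2137/1545
seg 2: a=5, c=M2/2=-4274/1545, d=(M3−M2)/(6·3)=4951/9270, b=Δ2−h2·(2M2+M3)/6=491/3090
seg 3: a=-5, c=M3/2=1261/618, d=(M4−M3)/(6·3)=-9587/27810, b=Δ3−h3·(2M3+M4)/6=-3119/1545
seg 4: a=-2, c=M4/2=-547/515, d=(M5−M4)/(6·2)=547/3090, b=Δ4−h4·(2M4+M5)/6=2831/3090
t_q=9/4 → seg 0, τ=9/4; S=5+-17587/3090·τ+0·τ²+2429/9270·τ³=-317827/65920

  seg 0: a=5 b=-17587/3090 c=0 d=2429/9270
  seg 1: a=-5 b=2137/1545 c=2429/1030 d=-3167/5562
  seg 2: a=5 b=491/3090 c=-4274/1545 d=4951/9270
  seg 3: a=-5 b=-3119/1545 c=1261/618 d=-9587/27810
  seg 4: a=-2 b=2831/3090 c=-547/515 d=547/3090
S(9/4) = -317827/65920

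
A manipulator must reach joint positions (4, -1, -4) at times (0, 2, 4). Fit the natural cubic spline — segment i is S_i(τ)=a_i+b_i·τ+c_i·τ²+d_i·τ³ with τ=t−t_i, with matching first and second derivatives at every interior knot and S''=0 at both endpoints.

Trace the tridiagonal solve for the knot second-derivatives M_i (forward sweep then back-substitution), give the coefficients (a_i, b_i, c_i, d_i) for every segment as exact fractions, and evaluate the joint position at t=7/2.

Δ: Δ0=-5/2, Δ1=-3/2
row 1: diag=8, rhs=6; c'=1/4, d'=3/4
back: M1=3/4
M: M0=0, M1=3/4, M2=0
seg 0: a=4, c=M0/2=0, d=(M1−M0)/(6·2)=1/16, b=Δ0−h0·(2M0+M1)/6=-11/4
seg 1: a=-1, c=M1/2=3/8, d=(M2−M1)/(6·2)=-1/16, b=Δ1−h1·(2M1+M2)/6=-2
t_q=7/2 → seg 1, τ=3/2; S=-1+-2·τ+3/8·τ²+-1/16·τ³=-431/128

  seg 0: a=4 b=-11/4 c=0 d=1/16
  seg 1: a=-1 b=-2 c=3/8 d=-1/16
S(7/2) = -431/128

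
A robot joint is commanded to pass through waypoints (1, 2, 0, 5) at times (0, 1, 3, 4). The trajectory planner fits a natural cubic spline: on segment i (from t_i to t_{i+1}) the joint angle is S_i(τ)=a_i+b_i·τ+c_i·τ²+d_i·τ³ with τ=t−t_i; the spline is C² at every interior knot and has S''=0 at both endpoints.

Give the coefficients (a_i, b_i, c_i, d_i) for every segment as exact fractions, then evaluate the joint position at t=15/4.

Δ: Δ0=1, Δ1=-1, Δ2=5
row 1: diag=6, rhs=-12; c'=1/3, d'=-2
row 2: denom=6−2·1/3=16/3; d'=(36−2·-2)/(16/3)=15/2
back: M2=15/2
back: M1=-2−1/3·15/2=-9/2
M: M0=0, M1=-9/2, M2=15/2, M3=0
seg 0: a=1, c=M0/2=0, d=(M1−M0)/(6·1)=-3/4, b=Δ0−h0·(2M0+M1)/6=7/4
seg 1: a=2, c=M1/2=-9/4, d=(M2−M1)/(6·2)=1, b=Δ1−h1·(2M1+M2)/6=-1/2
seg 2: a=0, c=M2/2=15/4, d=(M3−M2)/(6·1)=-5/4, b=Δ2−h2·(2M2+M3)/6=5/2
t_q=15/4 → seg 2, τ=3/4; S=0+5/2·τ+15/4·τ²+-5/4·τ³=885/256

  seg 0: a=1 b=7/4 c=0 d=-3/4
  seg 1: a=2 b=-1/2 c=-9/4 d=1
  seg 2: a=0 b=5/2 c=15/4 d=-5/4
S(15/4) = 885/256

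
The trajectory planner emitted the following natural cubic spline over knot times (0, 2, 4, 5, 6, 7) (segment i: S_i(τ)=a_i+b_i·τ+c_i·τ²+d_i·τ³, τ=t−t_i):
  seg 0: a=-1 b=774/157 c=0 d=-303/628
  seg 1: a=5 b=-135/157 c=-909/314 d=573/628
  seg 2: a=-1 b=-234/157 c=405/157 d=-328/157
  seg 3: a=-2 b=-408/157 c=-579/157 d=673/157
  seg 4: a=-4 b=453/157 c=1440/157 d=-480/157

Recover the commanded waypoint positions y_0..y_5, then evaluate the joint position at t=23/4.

y_0 = S_0(0) = a_0 = -1
y_1 = S_1(0) = a_1 = 5
y_2 = S_2(0) = a_2 = -1
y_3 = S_3(0) = a_3 = -2
y_4 = S_4(0) = a_4 = -4
y_5 = S_4(1) = 5
t_q=23/4 is in segment 3 (τ=3/4); S_3(τ)=-42353/10048

y_0=-1 y_1=5 y_2=-1 y_3=-2 y_4=-4 y_5=5
S(23/4) = -42353/10048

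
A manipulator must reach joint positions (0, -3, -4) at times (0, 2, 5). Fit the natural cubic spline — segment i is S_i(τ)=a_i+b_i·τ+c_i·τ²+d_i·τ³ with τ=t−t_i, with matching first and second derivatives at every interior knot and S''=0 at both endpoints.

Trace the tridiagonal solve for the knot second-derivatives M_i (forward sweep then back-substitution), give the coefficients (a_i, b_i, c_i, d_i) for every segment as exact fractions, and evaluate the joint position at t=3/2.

Δ: Δ0=-3/2, Δ1=-1/3
row 1: diag=10, rhs=7; c'=3/10, d'=7/10
back: M1=7/10
M: M0=0, M1=7/10, M2=0
seg 0: a=0, c=M0/2=0, d=(M1−M0)/(6·2)=7/120, b=Δ0−h0·(2M0+M1)/6=-26/15
seg 1: a=-3, c=M1/2=7/20, d=(M2−M1)/(6·3)=-7/180, b=Δ1−h1·(2M1+M2)/6=-31/30
t_q=3/2 → seg 0, τ=3/2; S=0+-26/15·τ+0·τ²+7/120·τ³=-769/320

  seg 0: a=0 b=-26/15 c=0 d=7/120
  seg 1: a=-3 b=-31/30 c=7/20 d=-7/180
S(3/2) = -769/320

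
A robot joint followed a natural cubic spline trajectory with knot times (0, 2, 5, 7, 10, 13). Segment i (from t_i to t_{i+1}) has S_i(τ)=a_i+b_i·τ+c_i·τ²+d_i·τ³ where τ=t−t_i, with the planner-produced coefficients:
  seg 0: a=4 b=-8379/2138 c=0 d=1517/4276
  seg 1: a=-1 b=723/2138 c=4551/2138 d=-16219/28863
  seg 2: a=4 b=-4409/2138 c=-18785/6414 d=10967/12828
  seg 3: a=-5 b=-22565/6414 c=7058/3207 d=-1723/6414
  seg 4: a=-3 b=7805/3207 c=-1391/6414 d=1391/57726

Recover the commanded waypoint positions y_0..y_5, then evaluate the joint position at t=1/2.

y_0=4 y_1=-1 y_2=4 y_3=-5 y_4=-3 y_5=3
S(1/2) = 71317/34208

y_0 = S_0(0) = a_0 = 4
y_1 = S_1(0) = a_1 = -1
y_2 = S_2(0) = a_2 = 4
y_3 = S_3(0) = a_3 = -5
y_4 = S_4(0) = a_4 = -3
y_5 = S_4(3) = 3
t_q=1/2 is in segment 0 (τ=1/2); S_0(τ)=71317/34208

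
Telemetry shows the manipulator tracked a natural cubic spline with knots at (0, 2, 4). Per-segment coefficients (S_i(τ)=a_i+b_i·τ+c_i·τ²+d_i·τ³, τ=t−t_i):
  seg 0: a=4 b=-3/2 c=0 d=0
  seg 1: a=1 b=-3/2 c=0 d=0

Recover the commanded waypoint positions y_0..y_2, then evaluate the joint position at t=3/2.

y_0=4 y_1=1 y_2=-2
S(3/2) = 7/4

y_0 = S_0(0) = a_0 = 4
y_1 = S_1(0) = a_1 = 1
y_2 = S_1(2) = -2
t_q=3/2 is in segment 0 (τ=3/2); S_0(τ)=7/4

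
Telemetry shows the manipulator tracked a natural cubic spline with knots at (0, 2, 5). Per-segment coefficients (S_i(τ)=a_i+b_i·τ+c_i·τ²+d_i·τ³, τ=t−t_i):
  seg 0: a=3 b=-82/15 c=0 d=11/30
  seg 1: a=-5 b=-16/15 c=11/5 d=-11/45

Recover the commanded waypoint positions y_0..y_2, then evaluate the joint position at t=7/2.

y_0=3 y_1=-5 y_2=5
S(7/2) = -99/40

y_0 = S_0(0) = a_0 = 3
y_1 = S_1(0) = a_1 = -5
y_2 = S_1(3) = 5
t_q=7/2 is in segment 1 (τ=3/2); S_1(τ)=-99/40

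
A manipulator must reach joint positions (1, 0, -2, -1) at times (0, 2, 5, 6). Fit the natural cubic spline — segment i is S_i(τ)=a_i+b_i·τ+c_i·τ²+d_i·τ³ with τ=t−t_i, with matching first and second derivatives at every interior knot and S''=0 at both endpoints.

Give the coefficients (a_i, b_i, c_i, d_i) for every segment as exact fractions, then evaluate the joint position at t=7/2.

  seg 0: a=1 b=-137/426 c=0 d=-19/426
  seg 1: a=0 b=-365/426 c=-19/71 d=47/426
  seg 2: a=-2 b=110/213 c=103/142 d=-103/426
S(7/2) = -1721/1136

Δ: Δ0=-1/2, Δ1=-2/3, Δ2=1
row 1: diag=10, rhs=-1; c'=3/10, d'=-1/10
row 2: denom=8−3·3/10=71/10; d'=(10−3·-1/10)/(71/10)=103/71
back: M2=103/71
back: M1=-1/10−3/10·103/71=-38/71
M: M0=0, M1=-38/71, M2=103/71, M3=0
seg 0: a=1, c=M0/2=0, d=(M1−M0)/(6·2)=-19/426, b=Δ0−h0·(2M0+M1)/6=-137/426
seg 1: a=0, c=M1/2=-19/71, d=(M2−M1)/(6·3)=47/426, b=Δ1−h1·(2M1+M2)/6=-365/426
seg 2: a=-2, c=M2/2=103/142, d=(M3−M2)/(6·1)=-103/426, b=Δ2−h2·(2M2+M3)/6=110/213
t_q=7/2 → seg 1, τ=3/2; S=0+-365/426·τ+-19/71·τ²+47/426·τ³=-1721/1136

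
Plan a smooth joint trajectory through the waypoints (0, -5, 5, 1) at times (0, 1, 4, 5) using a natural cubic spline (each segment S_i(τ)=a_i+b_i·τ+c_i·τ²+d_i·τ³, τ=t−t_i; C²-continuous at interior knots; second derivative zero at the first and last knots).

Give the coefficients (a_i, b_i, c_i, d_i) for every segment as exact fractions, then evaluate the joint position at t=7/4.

Δ: Δ0=-5, Δ1=10/3, Δ2=-4
row 1: diag=8, rhs=50; c'=3/8, d'=25/4
row 2: denom=8−3·3/8=55/8; d'=(-44−3·25/4)/(55/8)=-502/55
back: M2=-502/55
back: M1=25/4−3/8·-502/55=532/55
M: M0=0, M1=532/55, M2=-502/55, M3=0
seg 0: a=0, c=M0/2=0, d=(M1−M0)/(6·1)=266/165, b=Δ0−h0·(2M0+M1)/6=-1091/165
seg 1: a=-5, c=M1/2=266/55, d=(M2−M1)/(6·3)=-47/45, b=Δ1−h1·(2M1+M2)/6=-293/165
seg 2: a=5, c=M2/2=-251/55, d=(M3−M2)/(6·1)=251/165, b=Δ2−h2·(2M2+M3)/6=-158/165
t_q=7/4 → seg 1, τ=3/4; S=-5+-293/165·τ+266/55·τ²+-47/45·τ³=-14263/3520

  seg 0: a=0 b=-1091/165 c=0 d=266/165
  seg 1: a=-5 b=-293/165 c=266/55 d=-47/45
  seg 2: a=5 b=-158/165 c=-251/55 d=251/165
S(7/4) = -14263/3520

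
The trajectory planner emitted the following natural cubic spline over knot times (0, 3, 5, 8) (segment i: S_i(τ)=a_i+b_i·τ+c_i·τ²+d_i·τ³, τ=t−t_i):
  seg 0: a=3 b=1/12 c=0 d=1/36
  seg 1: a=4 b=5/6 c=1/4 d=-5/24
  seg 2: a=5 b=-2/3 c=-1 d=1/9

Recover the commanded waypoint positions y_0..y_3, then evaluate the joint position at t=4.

y_0 = S_0(0) = a_0 = 3
y_1 = S_1(0) = a_1 = 4
y_2 = S_2(0) = a_2 = 5
y_3 = S_2(3) = -3
t_q=4 is in segment 1 (τ=1); S_1(τ)=39/8

y_0=3 y_1=4 y_2=5 y_3=-3
S(4) = 39/8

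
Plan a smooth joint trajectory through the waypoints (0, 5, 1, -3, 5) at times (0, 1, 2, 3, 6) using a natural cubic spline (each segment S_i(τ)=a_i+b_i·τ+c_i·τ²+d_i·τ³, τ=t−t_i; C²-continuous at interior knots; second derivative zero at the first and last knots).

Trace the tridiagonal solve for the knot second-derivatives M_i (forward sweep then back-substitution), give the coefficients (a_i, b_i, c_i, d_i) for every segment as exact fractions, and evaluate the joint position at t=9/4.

Δ: Δ0=5, Δ1=-4, Δ2=-4, Δ3=8/3
row 1: diag=4, rhs=-54; c'=1/4, d'=-27/2
row 2: denom=4−1·1/4=15/4; d'=(0−1·-27/2)/(15/4)=18/5
row 3: denom=8−1·4/15=116/15; d'=(40−1·18/5)/(116/15)=273/58
back: M3=273/58
back: M2=18/5−4/15·273/58=68/29
back: M1=-27/2−1/4·68/29=-817/58
M: M0=0, M1=-817/58, M2=68/29, M3=273/58, M4=0
seg 0: a=0, c=M0/2=0, d=(M1−M0)/(6·1)=-817/348, b=Δ0−h0·(2M0+M1)/6=2557/348
seg 1: a=5, c=M1/2=-817/116, d=(M2−M1)/(6·1)=953/348, b=Δ1−h1·(2M1+M2)/6=53/174
seg 2: a=1, c=M2/2=34/29, d=(M3−M2)/(6·1)=137/348, b=Δ2−h2·(2M2+M3)/6=-1937/348
seg 3: a=-3, c=M3/2=273/116, d=(M4−M3)/(6·3)=-91/348, b=Δ3−h3·(2M3+M4)/6=-355/174
t_q=9/4 → seg 2, τ=1/4; S=1+-1937/348·τ+34/29·τ²+137/348·τ³=-2317/7424

  seg 0: a=0 b=2557/348 c=0 d=-817/348
  seg 1: a=5 b=53/174 c=-817/116 d=953/348
  seg 2: a=1 b=-1937/348 c=34/29 d=137/348
  seg 3: a=-3 b=-355/174 c=273/116 d=-91/348
S(9/4) = -2317/7424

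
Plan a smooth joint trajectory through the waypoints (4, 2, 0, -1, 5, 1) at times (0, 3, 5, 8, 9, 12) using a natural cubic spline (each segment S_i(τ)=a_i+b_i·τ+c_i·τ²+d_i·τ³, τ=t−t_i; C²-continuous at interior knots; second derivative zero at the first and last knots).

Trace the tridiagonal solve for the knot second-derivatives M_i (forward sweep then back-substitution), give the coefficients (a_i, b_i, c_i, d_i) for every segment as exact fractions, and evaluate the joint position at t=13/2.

  seg 0: a=4 b=-631/888 c=0 d=13/2664
  seg 1: a=2 b=-257/444 c=13/296 d=-113/888
  seg 2: a=0 b=-857/444 c=-213/296 d=3335/7992
  seg 3: a=-1 b=4457/888 c=337/111 d=-1825/888
  seg 4: a=5 b=729/148 c=-2779/888 d=2779/7992
S(13/2) = -7355/2368

Δ: Δ0=-2/3, Δ1=-1, Δ2=-1/3, Δ3=6, Δ4=-4/3
row 1: diag=10, rhs=-2; c'=1/5, d'=-1/5
row 2: denom=10−2·1/5=48/5; d'=(4−2·-1/5)/(48/5)=11/24
row 3: denom=8−3·5/16=113/16; d'=(38−3·11/24)/(113/16)=586/113
row 4: denom=8−1·16/113=888/113; d'=(-44−1·586/113)/(888/113)=-2779/444
back: M4=-2779/444
back: M3=586/113−16/113·-2779/444=674/111
back: M2=11/24−5/16·674/111=-213/148
back: M1=-1/5−1/5·-213/148=13/148
M: M0=0, M1=13/148, M2=-213/148, M3=674/111, M4=-2779/444, M5=0
seg 0: a=4, c=M0/2=0, d=(M1−M0)/(6·3)=13/2664, b=Δ0−h0·(2M0+M1)/6=-631/888
seg 1: a=2, c=M1/2=13/296, d=(M2−M1)/(6·2)=-113/888, b=Δ1−h1·(2M1+M2)/6=-257/444
seg 2: a=0, c=M2/2=-213/296, d=(M3−M2)/(6·3)=3335/7992, b=Δ2−h2·(2M2+M3)/6=-857/444
seg 3: a=-1, c=M3/2=337/111, d=(M4−M3)/(6·1)=-1825/888, b=Δ3−h3·(2M3+M4)/6=4457/888
seg 4: a=5, c=M4/2=-2779/888, d=(M5−M4)/(6·3)=2779/7992, b=Δ4−h4·(2M4+M5)/6=729/148
t_q=13/2 → seg 2, τ=3/2; S=0+-857/444·τ+-213/296·τ²+3335/7992·τ³=-7355/2368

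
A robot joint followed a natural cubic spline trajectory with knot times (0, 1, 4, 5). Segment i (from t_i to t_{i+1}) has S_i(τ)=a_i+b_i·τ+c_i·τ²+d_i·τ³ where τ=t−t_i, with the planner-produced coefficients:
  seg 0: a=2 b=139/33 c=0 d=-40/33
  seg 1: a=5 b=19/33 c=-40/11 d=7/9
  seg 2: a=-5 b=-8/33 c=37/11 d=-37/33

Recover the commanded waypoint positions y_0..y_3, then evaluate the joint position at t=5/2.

y_0 = S_0(0) = a_0 = 2
y_1 = S_1(0) = a_1 = 5
y_2 = S_2(0) = a_2 = -5
y_3 = S_2(1) = -3
t_q=5/2 is in segment 1 (τ=3/2); S_1(τ)=27/88

y_0=2 y_1=5 y_2=-5 y_3=-3
S(5/2) = 27/88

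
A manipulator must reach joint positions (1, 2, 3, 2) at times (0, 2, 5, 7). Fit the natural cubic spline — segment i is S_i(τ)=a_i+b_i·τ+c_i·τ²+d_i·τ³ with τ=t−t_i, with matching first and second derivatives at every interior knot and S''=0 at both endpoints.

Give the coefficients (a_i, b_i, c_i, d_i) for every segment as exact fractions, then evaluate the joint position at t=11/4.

Δ: Δ0=1/2, Δ1=1/3, Δ2=-1/2
row 1: diag=10, rhs=-1; c'=3/10, d'=-1/10
row 2: denom=10−3·3/10=91/10; d'=(-5−3·-1/10)/(91/10)=-47/91
back: M2=-47/91
back: M1=-1/10−3/10·-47/91=5/91
M: M0=0, M1=5/91, M2=-47/91, M3=0
seg 0: a=1, c=M0/2=0, d=(M1−M0)/(6·2)=5/1092, b=Δ0−h0·(2M0+M1)/6=263/546
seg 1: a=2, c=M1/2=5/182, d=(M2−M1)/(6·3)=-2/63, b=Δ1−h1·(2M1+M2)/6=293/546
seg 2: a=3, c=M2/2=-47/182, d=(M3−M2)/(6·2)=47/1092, b=Δ2−h2·(2M2+M3)/6=-85/546
t_q=11/4 → seg 1, τ=3/4; S=2+293/546·τ+5/182·τ²+-2/63·τ³=3501/1456

  seg 0: a=1 b=263/546 c=0 d=5/1092
  seg 1: a=2 b=293/546 c=5/182 d=-2/63
  seg 2: a=3 b=-85/546 c=-47/182 d=47/1092
S(11/4) = 3501/1456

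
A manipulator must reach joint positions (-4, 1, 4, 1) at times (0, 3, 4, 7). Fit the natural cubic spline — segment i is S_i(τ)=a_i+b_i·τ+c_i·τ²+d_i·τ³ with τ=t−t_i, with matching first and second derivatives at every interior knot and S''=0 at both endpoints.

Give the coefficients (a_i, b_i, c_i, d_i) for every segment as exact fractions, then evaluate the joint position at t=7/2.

  seg 0: a=-4 b=61/63 c=0 d=44/567
  seg 1: a=1 b=193/63 c=44/63 d=-16/21
  seg 2: a=4 b=137/63 c=-100/63 d=100/567
S(7/2) = 47/18

Δ: Δ0=5/3, Δ1=3, Δ2=-1
row 1: diag=8, rhs=8; c'=1/8, d'=1
row 2: denom=8−1·1/8=63/8; d'=(-24−1·1)/(63/8)=-200/63
back: M2=-200/63
back: M1=1−1/8·-200/63=88/63
M: M0=0, M1=88/63, M2=-200/63, M3=0
seg 0: a=-4, c=M0/2=0, d=(M1−M0)/(6·3)=44/567, b=Δ0−h0·(2M0+M1)/6=61/63
seg 1: a=1, c=M1/2=44/63, d=(M2−M1)/(6·1)=-16/21, b=Δ1−h1·(2M1+M2)/6=193/63
seg 2: a=4, c=M2/2=-100/63, d=(M3−M2)/(6·3)=100/567, b=Δ2−h2·(2M2+M3)/6=137/63
t_q=7/2 → seg 1, τ=1/2; S=1+193/63·τ+44/63·τ²+-16/21·τ³=47/18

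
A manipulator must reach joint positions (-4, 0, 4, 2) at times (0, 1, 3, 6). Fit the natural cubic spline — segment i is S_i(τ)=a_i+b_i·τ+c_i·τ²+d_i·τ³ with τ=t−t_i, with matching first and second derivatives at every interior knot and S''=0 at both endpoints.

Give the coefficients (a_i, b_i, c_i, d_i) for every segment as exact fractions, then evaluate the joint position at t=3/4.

Δ: Δ0=4, Δ1=2, Δ2=-2/3
row 1: diag=6, rhs=-12; c'=1/3, d'=-2
row 2: denom=10−2·1/3=28/3; d'=(-16−2·-2)/(28/3)=-9/7
back: M2=-9/7
back: M1=-2−1/3·-9/7=-11/7
M: M0=0, M1=-11/7, M2=-9/7, M3=0
seg 0: a=-4, c=M0/2=0, d=(M1−M0)/(6·1)=-11/42, b=Δ0−h0·(2M0+M1)/6=179/42
seg 1: a=0, c=M1/2=-11/14, d=(M2−M1)/(6·2)=1/42, b=Δ1−h1·(2M1+M2)/6=73/21
seg 2: a=4, c=M2/2=-9/14, d=(M3−M2)/(6·3)=1/14, b=Δ2−h2·(2M2+M3)/6=13/21
t_q=3/4 → seg 0, τ=3/4; S=-4+179/42·τ+0·τ²+-11/42·τ³=-117/128

  seg 0: a=-4 b=179/42 c=0 d=-11/42
  seg 1: a=0 b=73/21 c=-11/14 d=1/42
  seg 2: a=4 b=13/21 c=-9/14 d=1/14
S(3/4) = -117/128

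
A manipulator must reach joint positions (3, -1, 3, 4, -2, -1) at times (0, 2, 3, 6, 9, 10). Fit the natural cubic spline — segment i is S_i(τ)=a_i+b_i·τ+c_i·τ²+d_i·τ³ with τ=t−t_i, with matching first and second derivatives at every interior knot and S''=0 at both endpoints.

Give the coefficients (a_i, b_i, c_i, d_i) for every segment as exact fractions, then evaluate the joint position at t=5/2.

  seg 0: a=3 b=-15274/3657 c=0 d=1990/3657
  seg 1: a=-1 b=8606/3657 c=3980/1219 d=-5918/3657
  seg 2: a=3 b=14732/3657 c=-1938/1219 d=3929/32913
  seg 3: a=4 b=-8365/3657 c=-1885/3657 d=6706/32913
  seg 4: a=-2 b=443/3657 c=1607/1219 d=-1607/3657
S(5/2) = 3855/4876

Δ: Δ0=-2, Δ1=4, Δ2=1/3, Δ3=-2, Δ4=1
row 1: diag=6, rhs=36; c'=1/6, d'=6
row 2: denom=8−1·1/6=47/6; d'=(-22−1·6)/(47/6)=-168/47
row 3: denom=12−3·18/47=510/47; d'=(-14−3·-168/47)/(510/47)=-77/255
row 4: denom=8−3·47/170=1219/170; d'=(18−3·-77/255)/(1219/170)=3214/1219
back: M4=3214/1219
back: M3=-77/255−47/170·3214/1219=-3770/3657
back: M2=-168/47−18/47·-3770/3657=-3876/1219
back: M1=6−1/6·-3876/1219=7960/1219
M: M0=0, M1=7960/1219, M2=-3876/1219, M3=-3770/3657, M4=3214/1219, M5=0
seg 0: a=3, c=M0/2=0, d=(M1−M0)/(6·2)=1990/3657, b=Δ0−h0·(2M0+M1)/6=-15274/3657
seg 1: a=-1, c=M1/2=3980/1219, d=(M2−M1)/(6·1)=-5918/3657, b=Δ1−h1·(2M1+M2)/6=8606/3657
seg 2: a=3, c=M2/2=-1938/1219, d=(M3−M2)/(6·3)=3929/32913, b=Δ2−h2·(2M2+M3)/6=14732/3657
seg 3: a=4, c=M3/2=-1885/3657, d=(M4−M3)/(6·3)=6706/32913, b=Δ3−h3·(2M3+M4)/6=-8365/3657
seg 4: a=-2, c=M4/2=1607/1219, d=(M5−M4)/(6·1)=-1607/3657, b=Δ4−h4·(2M4+M5)/6=443/3657
t_q=5/2 → seg 1, τ=1/2; S=-1+8606/3657·τ+3980/1219·τ²+-5918/3657·τ³=3855/4876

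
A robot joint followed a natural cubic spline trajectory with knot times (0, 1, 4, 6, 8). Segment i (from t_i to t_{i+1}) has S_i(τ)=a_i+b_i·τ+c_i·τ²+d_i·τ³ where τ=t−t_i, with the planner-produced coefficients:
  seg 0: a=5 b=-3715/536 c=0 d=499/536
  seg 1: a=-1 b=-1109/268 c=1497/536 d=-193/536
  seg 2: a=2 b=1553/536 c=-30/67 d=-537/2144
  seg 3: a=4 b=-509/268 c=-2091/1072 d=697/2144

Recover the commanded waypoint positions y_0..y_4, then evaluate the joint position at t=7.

y_0 = S_0(0) = a_0 = 5
y_1 = S_1(0) = a_1 = -1
y_2 = S_2(0) = a_2 = 2
y_3 = S_3(0) = a_3 = 4
y_4 = S_3(2) = -5
t_q=7 is in segment 3 (τ=1); S_3(τ)=1019/2144

y_0=5 y_1=-1 y_2=2 y_3=4 y_4=-5
S(7) = 1019/2144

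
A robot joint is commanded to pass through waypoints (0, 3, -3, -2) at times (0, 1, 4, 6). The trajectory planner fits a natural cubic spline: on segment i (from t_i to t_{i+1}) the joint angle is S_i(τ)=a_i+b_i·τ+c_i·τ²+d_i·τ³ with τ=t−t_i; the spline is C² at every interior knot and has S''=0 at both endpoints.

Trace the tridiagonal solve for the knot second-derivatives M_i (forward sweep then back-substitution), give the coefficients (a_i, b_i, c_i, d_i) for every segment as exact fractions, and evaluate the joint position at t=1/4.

Δ: Δ0=3, Δ1=-2, Δ2=1/2
row 1: diag=8, rhs=-30; c'=3/8, d'=-15/4
row 2: denom=10−3·3/8=71/8; d'=(15−3·-15/4)/(71/8)=210/71
back: M2=210/71
back: M1=-15/4−3/8·210/71=-345/71
M: M0=0, M1=-345/71, M2=210/71, M3=0
seg 0: a=0, c=M0/2=0, d=(M1−M0)/(6·1)=-115/142, b=Δ0−h0·(2M0+M1)/6=541/142
seg 1: a=3, c=M1/2=-345/142, d=(M2−M1)/(6·3)=185/426, b=Δ1−h1·(2M1+M2)/6=98/71
seg 2: a=-3, c=M2/2=105/71, d=(M3−M2)/(6·2)=-35/142, b=Δ2−h2·(2M2+M3)/6=-209/142
t_q=1/4 → seg 0, τ=1/4; S=0+541/142·τ+0·τ²+-115/142·τ³=8541/9088

  seg 0: a=0 b=541/142 c=0 d=-115/142
  seg 1: a=3 b=98/71 c=-345/142 d=185/426
  seg 2: a=-3 b=-209/142 c=105/71 d=-35/142
S(1/4) = 8541/9088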